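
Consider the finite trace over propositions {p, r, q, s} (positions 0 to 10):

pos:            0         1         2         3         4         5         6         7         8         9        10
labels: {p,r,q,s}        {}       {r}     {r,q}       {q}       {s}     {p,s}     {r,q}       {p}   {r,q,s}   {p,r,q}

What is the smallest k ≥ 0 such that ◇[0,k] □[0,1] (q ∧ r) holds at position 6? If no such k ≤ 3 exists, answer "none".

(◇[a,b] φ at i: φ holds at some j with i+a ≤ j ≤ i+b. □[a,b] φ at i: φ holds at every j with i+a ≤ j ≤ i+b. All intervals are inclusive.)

3

Scan j = 6,7,… for □[0,1] (q ∧ r):
  j=6: fails
  j=7: fails
  j=8: fails
  j=9: holds
First hit at j=9, so smallest k = 9-6 = 3.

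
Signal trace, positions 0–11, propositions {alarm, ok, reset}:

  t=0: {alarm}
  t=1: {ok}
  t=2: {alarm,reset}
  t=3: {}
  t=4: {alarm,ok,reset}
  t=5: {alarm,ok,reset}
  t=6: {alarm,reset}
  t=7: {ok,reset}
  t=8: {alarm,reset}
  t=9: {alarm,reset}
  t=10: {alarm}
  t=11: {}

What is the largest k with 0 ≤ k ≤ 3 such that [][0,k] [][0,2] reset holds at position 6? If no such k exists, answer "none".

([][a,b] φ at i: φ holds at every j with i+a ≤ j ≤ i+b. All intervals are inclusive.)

1

[][0,2] reset must hold from j=6 onward; find where it first fails.
  j=6: holds
  j=7: holds
  j=8: fails
Holds on [6,7], so largest k = 1.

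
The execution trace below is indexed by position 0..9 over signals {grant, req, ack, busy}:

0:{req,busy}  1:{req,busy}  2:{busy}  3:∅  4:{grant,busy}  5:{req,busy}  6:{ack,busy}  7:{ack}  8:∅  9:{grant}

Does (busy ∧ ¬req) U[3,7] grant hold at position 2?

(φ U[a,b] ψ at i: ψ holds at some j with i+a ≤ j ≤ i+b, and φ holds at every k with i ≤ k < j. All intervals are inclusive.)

False

Need some j in [5,9] with grant, and (busy ∧ ¬req) at every k in [2,j-1].
  j=5: grant false.
  j=6: grant false.
  j=7: grant false.
  j=8: grant false.
  j=9: grant holds, but (busy ∧ ¬req) fails at k=3 → not this j.
No j in the window works → until fails.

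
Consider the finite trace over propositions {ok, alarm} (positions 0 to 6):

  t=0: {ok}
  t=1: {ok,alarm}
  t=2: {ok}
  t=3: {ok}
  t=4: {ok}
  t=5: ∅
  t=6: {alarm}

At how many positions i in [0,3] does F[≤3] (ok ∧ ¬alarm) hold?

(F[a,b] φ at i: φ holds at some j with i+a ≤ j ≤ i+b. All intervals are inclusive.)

4

Evaluate at each i in [0,3]:
  i=0: ✓ (witness j=0)
  i=1: ✓ (witness j=2)
  i=2: ✓ (witness j=2)
  i=3: ✓ (witness j=3)
Positions where it holds: {0, 1, 2, 3} → 4.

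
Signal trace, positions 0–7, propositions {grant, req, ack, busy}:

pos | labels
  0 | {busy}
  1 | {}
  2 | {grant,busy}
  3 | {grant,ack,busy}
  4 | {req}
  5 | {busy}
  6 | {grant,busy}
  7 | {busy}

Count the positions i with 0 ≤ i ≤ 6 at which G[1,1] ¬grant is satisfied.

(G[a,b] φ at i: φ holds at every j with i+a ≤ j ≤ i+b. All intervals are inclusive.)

4

Evaluate at each i in [0,6]:
  i=0: ✓ (all of [1,1])
  i=1: ✗ (fails at j=2)
  i=2: ✗ (fails at j=3)
  i=3: ✓ (all of [4,4])
  i=4: ✓ (all of [5,5])
  i=5: ✗ (fails at j=6)
  i=6: ✓ (all of [7,7])
Positions where it holds: {0, 3, 4, 6} → 4.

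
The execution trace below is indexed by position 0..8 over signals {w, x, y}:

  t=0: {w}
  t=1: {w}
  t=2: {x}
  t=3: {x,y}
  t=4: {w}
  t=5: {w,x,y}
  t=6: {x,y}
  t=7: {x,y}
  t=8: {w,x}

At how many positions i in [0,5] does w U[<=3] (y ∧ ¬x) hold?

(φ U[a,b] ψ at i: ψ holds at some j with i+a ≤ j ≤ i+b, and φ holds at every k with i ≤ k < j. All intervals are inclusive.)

0

Evaluate at each i in [0,5]:
  i=0: ✗ (no rhs in [0,3])
  i=1: ✗ (no rhs in [1,4])
  i=2: ✗ (no rhs in [2,5])
  i=3: ✗ (no rhs in [3,6])
  i=4: ✗ (no rhs in [4,7])
  i=5: ✗ (no rhs in [5,8])
Positions where it holds: {} → 0.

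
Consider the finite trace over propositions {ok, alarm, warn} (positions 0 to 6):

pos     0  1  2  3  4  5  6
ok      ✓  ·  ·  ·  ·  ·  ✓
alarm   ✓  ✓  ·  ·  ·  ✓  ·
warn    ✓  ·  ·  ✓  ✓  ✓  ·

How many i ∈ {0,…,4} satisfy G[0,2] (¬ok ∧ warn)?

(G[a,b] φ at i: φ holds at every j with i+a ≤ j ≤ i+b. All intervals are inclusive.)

1

Evaluate at each i in [0,4]:
  i=0: ✗ (fails at j=0)
  i=1: ✗ (fails at j=1)
  i=2: ✗ (fails at j=2)
  i=3: ✓ (all of [3,5])
  i=4: ✗ (fails at j=6)
Positions where it holds: {3} → 1.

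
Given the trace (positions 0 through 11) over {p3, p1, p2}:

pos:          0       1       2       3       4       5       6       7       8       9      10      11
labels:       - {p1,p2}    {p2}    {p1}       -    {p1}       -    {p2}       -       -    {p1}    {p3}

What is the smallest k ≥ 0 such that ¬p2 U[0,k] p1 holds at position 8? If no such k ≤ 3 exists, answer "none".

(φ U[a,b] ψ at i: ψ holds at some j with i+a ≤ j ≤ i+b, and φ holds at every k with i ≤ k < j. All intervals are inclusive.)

Need earliest j ≥ 8 with p1, and ¬p2 at every k in [8,j-1].
  j=8: rhs fails.
  j=9: rhs fails.
  j=10: rhs holds; lhs holds on [8,9]. k = 2.

2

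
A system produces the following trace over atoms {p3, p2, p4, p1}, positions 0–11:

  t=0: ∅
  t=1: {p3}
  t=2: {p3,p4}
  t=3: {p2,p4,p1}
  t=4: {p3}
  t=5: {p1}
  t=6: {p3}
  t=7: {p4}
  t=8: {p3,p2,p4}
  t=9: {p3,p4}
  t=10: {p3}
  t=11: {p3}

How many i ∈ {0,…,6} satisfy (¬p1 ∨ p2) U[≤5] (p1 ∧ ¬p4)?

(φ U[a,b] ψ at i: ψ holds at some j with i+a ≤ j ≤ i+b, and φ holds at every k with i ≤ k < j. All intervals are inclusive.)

6

Evaluate at each i in [0,6]:
  i=0: ✓ (rhs at j=5; lhs holds on [0,4])
  i=1: ✓ (rhs at j=5; lhs holds on [1,4])
  i=2: ✓ (rhs at j=5; lhs holds on [2,4])
  i=3: ✓ (rhs at j=5; lhs holds on [3,4])
  i=4: ✓ (rhs at j=5; lhs holds on [4,4])
  i=5: ✓ (rhs at j=5)
  i=6: ✗ (no rhs in [6,11])
Positions where it holds: {0, 1, 2, 3, 4, 5} → 6.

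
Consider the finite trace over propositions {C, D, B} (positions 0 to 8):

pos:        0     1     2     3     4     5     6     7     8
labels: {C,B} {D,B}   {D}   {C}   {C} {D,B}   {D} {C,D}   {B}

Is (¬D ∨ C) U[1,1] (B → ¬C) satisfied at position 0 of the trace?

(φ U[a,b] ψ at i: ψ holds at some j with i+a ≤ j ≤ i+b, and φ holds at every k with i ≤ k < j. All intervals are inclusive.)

Yes

Need some j in [1,1] with (B → ¬C), and (¬D ∨ C) at every k in [0,j-1].
  j=1: (B → ¬C) holds; (¬D ∨ C) holds at every k in [0,0] → satisfied.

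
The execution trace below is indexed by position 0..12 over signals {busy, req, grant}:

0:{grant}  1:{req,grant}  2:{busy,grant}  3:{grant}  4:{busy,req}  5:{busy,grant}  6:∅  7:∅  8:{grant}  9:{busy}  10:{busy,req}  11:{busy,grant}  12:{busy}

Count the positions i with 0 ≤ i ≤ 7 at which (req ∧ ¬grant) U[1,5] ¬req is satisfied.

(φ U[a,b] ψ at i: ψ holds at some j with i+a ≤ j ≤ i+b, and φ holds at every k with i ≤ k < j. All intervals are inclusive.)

Evaluate at each i in [0,7]:
  i=0: ✗ (lhs fails at k=0 before rhs at j=2)
  i=1: ✗ (lhs fails at k=1 before rhs at j=2)
  i=2: ✗ (lhs fails at k=2 before rhs at j=3)
  i=3: ✗ (lhs fails at k=3 before rhs at j=5)
  i=4: ✓ (rhs at j=5; lhs holds on [4,4])
  i=5: ✗ (lhs fails at k=5 before rhs at j=6)
  i=6: ✗ (lhs fails at k=6 before rhs at j=7)
  i=7: ✗ (lhs fails at k=7 before rhs at j=8)
Positions where it holds: {4} → 1.

1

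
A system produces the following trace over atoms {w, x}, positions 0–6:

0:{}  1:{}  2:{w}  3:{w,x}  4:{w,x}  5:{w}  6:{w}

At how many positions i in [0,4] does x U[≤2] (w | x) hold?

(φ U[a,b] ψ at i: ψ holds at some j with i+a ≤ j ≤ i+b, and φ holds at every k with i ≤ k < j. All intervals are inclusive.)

Evaluate at each i in [0,4]:
  i=0: ✗ (lhs fails at k=0 before rhs at j=2)
  i=1: ✗ (lhs fails at k=1 before rhs at j=2)
  i=2: ✓ (rhs at j=2)
  i=3: ✓ (rhs at j=3)
  i=4: ✓ (rhs at j=4)
Positions where it holds: {2, 3, 4} → 3.

3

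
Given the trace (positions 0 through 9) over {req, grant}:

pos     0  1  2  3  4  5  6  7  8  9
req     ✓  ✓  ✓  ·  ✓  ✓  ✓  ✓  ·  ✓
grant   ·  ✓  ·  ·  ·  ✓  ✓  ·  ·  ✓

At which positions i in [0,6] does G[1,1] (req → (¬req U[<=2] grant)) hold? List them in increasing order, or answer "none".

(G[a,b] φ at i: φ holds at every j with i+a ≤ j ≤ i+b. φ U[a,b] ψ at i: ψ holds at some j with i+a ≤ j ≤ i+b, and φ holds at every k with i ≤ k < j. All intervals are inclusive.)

0, 2, 4, 5

Evaluate at each i in [0,6]:
  i=0: ✓ (all of [1,1])
  i=1: ✗ (fails at j=2)
  i=2: ✓ (all of [3,3])
  i=3: ✗ (fails at j=4)
  i=4: ✓ (all of [5,5])
  i=5: ✓ (all of [6,6])
  i=6: ✗ (fails at j=7)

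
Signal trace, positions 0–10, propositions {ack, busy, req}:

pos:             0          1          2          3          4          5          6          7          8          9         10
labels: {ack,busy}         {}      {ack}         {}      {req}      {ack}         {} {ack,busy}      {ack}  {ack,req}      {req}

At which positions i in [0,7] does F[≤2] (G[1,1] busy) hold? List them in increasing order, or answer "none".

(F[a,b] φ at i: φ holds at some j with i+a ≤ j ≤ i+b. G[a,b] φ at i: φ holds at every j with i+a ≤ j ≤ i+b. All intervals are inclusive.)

Evaluate at each i in [0,7]:
  i=0: ✗ (none in [0,2])
  i=1: ✗ (none in [1,3])
  i=2: ✗ (none in [2,4])
  i=3: ✗ (none in [3,5])
  i=4: ✓ (witness j=6)
  i=5: ✓ (witness j=6)
  i=6: ✓ (witness j=6)
  i=7: ✗ (none in [7,9])

4, 5, 6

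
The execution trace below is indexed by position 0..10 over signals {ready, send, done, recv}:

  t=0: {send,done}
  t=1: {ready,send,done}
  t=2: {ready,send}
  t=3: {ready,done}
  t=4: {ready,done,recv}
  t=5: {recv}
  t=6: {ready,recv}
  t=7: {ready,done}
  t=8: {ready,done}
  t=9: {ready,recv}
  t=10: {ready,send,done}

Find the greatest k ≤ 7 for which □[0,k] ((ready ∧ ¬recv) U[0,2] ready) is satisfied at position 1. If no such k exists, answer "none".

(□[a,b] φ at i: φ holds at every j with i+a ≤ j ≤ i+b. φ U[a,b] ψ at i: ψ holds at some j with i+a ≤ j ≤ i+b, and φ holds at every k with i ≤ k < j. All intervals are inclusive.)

((ready ∧ ¬recv) U[0,2] ready) must hold from j=1 onward; find where it first fails.
  j=1: holds
  j=2: holds
  j=3: holds
  j=4: holds
  j=5: fails
Holds on [1,4], so largest k = 3.

3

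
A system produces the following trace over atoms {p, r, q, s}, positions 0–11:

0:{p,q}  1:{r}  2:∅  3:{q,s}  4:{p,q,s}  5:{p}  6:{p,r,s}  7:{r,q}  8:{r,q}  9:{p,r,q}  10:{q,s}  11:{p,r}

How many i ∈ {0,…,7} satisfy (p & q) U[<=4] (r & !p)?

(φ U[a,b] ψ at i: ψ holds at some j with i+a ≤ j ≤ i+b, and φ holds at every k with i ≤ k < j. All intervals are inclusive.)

Evaluate at each i in [0,7]:
  i=0: ✓ (rhs at j=1; lhs holds on [0,0])
  i=1: ✓ (rhs at j=1)
  i=2: ✗ (no rhs in [2,6])
  i=3: ✗ (lhs fails at k=3 before rhs at j=7)
  i=4: ✗ (lhs fails at k=5 before rhs at j=7)
  i=5: ✗ (lhs fails at k=5 before rhs at j=7)
  i=6: ✗ (lhs fails at k=6 before rhs at j=7)
  i=7: ✓ (rhs at j=7)
Positions where it holds: {0, 1, 7} → 3.

3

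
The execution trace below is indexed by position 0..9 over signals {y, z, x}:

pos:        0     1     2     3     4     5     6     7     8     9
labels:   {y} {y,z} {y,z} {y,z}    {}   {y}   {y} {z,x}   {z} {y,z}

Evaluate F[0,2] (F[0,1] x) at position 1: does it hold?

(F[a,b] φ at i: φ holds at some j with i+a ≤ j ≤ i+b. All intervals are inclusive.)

Check F[0,1] x at each j in [1,3]:
  j=1: fails (none in [1,2])
  j=2: fails (none in [2,3])
  j=3: fails (none in [3,4])
No position in the window satisfies it → formula fails.

Does not hold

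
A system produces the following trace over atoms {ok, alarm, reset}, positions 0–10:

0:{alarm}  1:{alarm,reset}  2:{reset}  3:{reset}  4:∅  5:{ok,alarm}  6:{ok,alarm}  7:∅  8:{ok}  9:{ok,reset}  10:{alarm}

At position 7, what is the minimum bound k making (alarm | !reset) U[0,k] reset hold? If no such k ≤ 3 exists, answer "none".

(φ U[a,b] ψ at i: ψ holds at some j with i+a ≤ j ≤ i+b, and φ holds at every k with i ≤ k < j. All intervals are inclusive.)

Need earliest j ≥ 7 with reset, and (alarm | !reset) at every k in [7,j-1].
  j=7: rhs fails.
  j=8: rhs fails.
  j=9: rhs holds; lhs holds on [7,8]. k = 2.

2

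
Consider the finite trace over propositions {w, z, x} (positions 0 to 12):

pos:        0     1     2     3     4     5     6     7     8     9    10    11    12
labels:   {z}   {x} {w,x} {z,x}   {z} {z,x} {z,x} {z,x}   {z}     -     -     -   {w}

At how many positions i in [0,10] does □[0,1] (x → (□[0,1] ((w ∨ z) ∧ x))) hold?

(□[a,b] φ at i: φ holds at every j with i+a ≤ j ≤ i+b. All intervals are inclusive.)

5

Evaluate at each i in [0,10]:
  i=0: ✗ (fails at j=1)
  i=1: ✗ (fails at j=1)
  i=2: ✗ (fails at j=3)
  i=3: ✗ (fails at j=3)
  i=4: ✓ (all of [4,5])
  i=5: ✓ (all of [5,6])
  i=6: ✗ (fails at j=7)
  i=7: ✗ (fails at j=7)
  i=8: ✓ (all of [8,9])
  i=9: ✓ (all of [9,10])
  i=10: ✓ (all of [10,11])
Positions where it holds: {4, 5, 8, 9, 10} → 5.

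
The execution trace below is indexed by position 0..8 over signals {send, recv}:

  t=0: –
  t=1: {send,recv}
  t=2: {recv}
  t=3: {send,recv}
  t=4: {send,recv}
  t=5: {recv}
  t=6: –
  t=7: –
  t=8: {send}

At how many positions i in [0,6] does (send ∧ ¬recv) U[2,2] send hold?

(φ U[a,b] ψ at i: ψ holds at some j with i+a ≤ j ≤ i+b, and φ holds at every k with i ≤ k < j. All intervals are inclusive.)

0

Evaluate at each i in [0,6]:
  i=0: ✗ (no rhs in [2,2])
  i=1: ✗ (lhs fails at k=1 before rhs at j=3)
  i=2: ✗ (lhs fails at k=2 before rhs at j=4)
  i=3: ✗ (no rhs in [5,5])
  i=4: ✗ (no rhs in [6,6])
  i=5: ✗ (no rhs in [7,7])
  i=6: ✗ (lhs fails at k=6 before rhs at j=8)
Positions where it holds: {} → 0.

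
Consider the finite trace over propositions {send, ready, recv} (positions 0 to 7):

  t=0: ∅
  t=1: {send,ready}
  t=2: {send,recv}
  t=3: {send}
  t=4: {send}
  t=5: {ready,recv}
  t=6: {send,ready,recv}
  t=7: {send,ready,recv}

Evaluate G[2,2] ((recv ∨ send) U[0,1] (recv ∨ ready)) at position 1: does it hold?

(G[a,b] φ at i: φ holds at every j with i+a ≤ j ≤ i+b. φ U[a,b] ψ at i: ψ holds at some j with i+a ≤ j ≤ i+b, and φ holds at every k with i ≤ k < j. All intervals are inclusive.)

Check ((recv ∨ send) U[0,1] (recv ∨ ready)) at every j in [3,3]:
  j=3: fails
Fails at j=3 → formula fails.

No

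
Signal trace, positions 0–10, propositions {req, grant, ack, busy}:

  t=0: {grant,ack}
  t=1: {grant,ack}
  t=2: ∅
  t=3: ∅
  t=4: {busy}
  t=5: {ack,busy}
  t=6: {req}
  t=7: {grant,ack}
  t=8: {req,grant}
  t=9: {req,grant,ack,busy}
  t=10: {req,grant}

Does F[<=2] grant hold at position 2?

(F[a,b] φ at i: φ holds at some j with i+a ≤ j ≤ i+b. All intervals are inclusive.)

Check grant at each j in [2,4]:
  j=2: false
  j=3: false
  j=4: false
No position in the window satisfies it → formula fails.

No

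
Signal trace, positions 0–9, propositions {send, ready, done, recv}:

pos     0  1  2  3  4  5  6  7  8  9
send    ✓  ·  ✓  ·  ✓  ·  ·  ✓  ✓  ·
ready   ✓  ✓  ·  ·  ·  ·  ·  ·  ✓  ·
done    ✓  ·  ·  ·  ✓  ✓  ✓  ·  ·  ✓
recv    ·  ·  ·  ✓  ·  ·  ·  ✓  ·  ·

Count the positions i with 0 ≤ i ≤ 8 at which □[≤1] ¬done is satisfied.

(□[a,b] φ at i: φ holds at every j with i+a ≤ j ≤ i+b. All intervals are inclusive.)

Evaluate at each i in [0,8]:
  i=0: ✗ (fails at j=0)
  i=1: ✓ (all of [1,2])
  i=2: ✓ (all of [2,3])
  i=3: ✗ (fails at j=4)
  i=4: ✗ (fails at j=4)
  i=5: ✗ (fails at j=5)
  i=6: ✗ (fails at j=6)
  i=7: ✓ (all of [7,8])
  i=8: ✗ (fails at j=9)
Positions where it holds: {1, 2, 7} → 3.

3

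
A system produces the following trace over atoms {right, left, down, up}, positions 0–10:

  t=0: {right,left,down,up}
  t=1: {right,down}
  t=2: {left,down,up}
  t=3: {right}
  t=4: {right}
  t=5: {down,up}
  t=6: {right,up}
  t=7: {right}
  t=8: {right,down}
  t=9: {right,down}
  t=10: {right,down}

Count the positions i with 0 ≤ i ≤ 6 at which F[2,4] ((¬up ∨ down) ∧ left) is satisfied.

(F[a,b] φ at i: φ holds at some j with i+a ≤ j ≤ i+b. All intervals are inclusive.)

1

Evaluate at each i in [0,6]:
  i=0: ✓ (witness j=2)
  i=1: ✗ (none in [3,5])
  i=2: ✗ (none in [4,6])
  i=3: ✗ (none in [5,7])
  i=4: ✗ (none in [6,8])
  i=5: ✗ (none in [7,9])
  i=6: ✗ (none in [8,10])
Positions where it holds: {0} → 1.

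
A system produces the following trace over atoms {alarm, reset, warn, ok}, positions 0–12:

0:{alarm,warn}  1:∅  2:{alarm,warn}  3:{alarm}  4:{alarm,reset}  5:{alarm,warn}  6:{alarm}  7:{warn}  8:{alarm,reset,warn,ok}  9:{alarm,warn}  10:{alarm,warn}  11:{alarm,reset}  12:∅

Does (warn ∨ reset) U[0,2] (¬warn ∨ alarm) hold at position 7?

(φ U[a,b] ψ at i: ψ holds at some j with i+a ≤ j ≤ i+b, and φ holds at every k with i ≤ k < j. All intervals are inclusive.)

Yes

Need some j in [7,9] with (¬warn ∨ alarm), and (warn ∨ reset) at every k in [7,j-1].
  j=7: (¬warn ∨ alarm) false.
  j=8: (¬warn ∨ alarm) holds; (warn ∨ reset) holds at every k in [7,7] → satisfied.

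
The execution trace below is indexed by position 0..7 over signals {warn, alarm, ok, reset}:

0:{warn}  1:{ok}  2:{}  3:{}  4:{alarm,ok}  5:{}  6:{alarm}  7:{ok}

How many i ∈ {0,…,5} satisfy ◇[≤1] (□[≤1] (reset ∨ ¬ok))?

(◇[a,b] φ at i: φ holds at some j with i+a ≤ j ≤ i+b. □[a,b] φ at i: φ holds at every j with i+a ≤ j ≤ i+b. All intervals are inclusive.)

4

Evaluate at each i in [0,5]:
  i=0: ✗ (none in [0,1])
  i=1: ✓ (witness j=2)
  i=2: ✓ (witness j=2)
  i=3: ✗ (none in [3,4])
  i=4: ✓ (witness j=5)
  i=5: ✓ (witness j=5)
Positions where it holds: {1, 2, 4, 5} → 4.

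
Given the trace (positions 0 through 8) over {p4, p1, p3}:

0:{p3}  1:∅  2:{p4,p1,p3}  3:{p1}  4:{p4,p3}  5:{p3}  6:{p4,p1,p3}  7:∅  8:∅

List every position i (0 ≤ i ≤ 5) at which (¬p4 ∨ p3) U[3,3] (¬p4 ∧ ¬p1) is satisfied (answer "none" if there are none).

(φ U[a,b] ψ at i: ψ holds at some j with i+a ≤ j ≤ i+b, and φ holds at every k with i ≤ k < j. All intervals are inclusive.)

2, 4, 5

Evaluate at each i in [0,5]:
  i=0: ✗ (no rhs in [3,3])
  i=1: ✗ (no rhs in [4,4])
  i=2: ✓ (rhs at j=5; lhs holds on [2,4])
  i=3: ✗ (no rhs in [6,6])
  i=4: ✓ (rhs at j=7; lhs holds on [4,6])
  i=5: ✓ (rhs at j=8; lhs holds on [5,7])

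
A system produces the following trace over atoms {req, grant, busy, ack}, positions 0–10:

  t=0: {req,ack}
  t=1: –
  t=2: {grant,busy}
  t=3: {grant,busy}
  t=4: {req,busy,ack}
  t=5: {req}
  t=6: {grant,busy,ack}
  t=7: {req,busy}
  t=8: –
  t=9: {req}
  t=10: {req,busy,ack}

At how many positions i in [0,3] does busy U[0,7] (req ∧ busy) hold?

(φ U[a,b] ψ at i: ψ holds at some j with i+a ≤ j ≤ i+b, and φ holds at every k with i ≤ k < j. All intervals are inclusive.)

Evaluate at each i in [0,3]:
  i=0: ✗ (lhs fails at k=0 before rhs at j=4)
  i=1: ✗ (lhs fails at k=1 before rhs at j=4)
  i=2: ✓ (rhs at j=4; lhs holds on [2,3])
  i=3: ✓ (rhs at j=4; lhs holds on [3,3])
Positions where it holds: {2, 3} → 2.

2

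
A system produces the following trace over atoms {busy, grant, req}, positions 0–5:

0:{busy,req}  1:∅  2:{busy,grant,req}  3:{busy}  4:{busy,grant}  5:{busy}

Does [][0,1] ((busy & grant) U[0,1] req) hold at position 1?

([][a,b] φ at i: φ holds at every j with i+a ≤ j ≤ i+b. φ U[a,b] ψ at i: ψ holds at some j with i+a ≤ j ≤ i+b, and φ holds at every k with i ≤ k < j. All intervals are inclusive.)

Check ((busy & grant) U[0,1] req) at every j in [1,2]:
  j=1: fails
  j=2: holds
Fails at j=1 → formula fails.

Does not hold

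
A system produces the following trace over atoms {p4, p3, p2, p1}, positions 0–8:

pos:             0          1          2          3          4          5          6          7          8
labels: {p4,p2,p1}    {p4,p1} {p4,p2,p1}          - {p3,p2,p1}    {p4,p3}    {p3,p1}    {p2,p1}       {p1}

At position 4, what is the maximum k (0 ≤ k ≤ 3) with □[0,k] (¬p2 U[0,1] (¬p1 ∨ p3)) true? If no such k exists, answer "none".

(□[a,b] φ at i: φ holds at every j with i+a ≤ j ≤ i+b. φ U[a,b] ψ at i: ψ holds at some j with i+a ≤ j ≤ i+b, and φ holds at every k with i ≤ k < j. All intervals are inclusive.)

(¬p2 U[0,1] (¬p1 ∨ p3)) must hold from j=4 onward; find where it first fails.
  j=4: holds
  j=5: holds
  j=6: holds
  j=7: fails
Holds on [4,6], so largest k = 2.

2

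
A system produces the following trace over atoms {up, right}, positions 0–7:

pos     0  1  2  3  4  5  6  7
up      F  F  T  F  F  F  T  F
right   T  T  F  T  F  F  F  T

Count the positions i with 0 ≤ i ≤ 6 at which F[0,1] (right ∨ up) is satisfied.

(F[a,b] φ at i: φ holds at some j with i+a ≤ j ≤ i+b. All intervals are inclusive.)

6

Evaluate at each i in [0,6]:
  i=0: ✓ (witness j=0)
  i=1: ✓ (witness j=1)
  i=2: ✓ (witness j=2)
  i=3: ✓ (witness j=3)
  i=4: ✗ (none in [4,5])
  i=5: ✓ (witness j=6)
  i=6: ✓ (witness j=6)
Positions where it holds: {0, 1, 2, 3, 5, 6} → 6.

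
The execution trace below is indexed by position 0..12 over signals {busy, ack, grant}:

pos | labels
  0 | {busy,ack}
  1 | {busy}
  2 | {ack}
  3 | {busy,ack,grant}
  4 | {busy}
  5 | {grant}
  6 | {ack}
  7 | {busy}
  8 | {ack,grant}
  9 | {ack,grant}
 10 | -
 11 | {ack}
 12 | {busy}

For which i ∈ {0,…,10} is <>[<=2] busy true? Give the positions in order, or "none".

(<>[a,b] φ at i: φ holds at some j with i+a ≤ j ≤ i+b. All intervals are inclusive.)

Evaluate at each i in [0,10]:
  i=0: ✓ (witness j=0)
  i=1: ✓ (witness j=1)
  i=2: ✓ (witness j=3)
  i=3: ✓ (witness j=3)
  i=4: ✓ (witness j=4)
  i=5: ✓ (witness j=7)
  i=6: ✓ (witness j=7)
  i=7: ✓ (witness j=7)
  i=8: ✗ (none in [8,10])
  i=9: ✗ (none in [9,11])
  i=10: ✓ (witness j=12)

0, 1, 2, 3, 4, 5, 6, 7, 10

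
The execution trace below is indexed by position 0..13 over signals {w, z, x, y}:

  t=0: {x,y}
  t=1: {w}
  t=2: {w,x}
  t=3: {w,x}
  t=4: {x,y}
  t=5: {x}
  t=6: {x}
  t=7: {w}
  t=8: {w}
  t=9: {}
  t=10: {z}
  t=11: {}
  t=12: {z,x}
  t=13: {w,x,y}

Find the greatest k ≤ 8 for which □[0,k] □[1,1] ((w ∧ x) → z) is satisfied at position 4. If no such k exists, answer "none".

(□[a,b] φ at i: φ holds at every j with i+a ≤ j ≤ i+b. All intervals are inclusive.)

7

□[1,1] ((w ∧ x) → z) must hold from j=4 onward; find where it first fails.
  j=4: holds
  j=5: holds
  j=6: holds
  j=7: holds
  j=8: holds
  j=9: holds
  j=10: holds
  j=11: holds
  j=12: fails
Holds on [4,11], so largest k = 7.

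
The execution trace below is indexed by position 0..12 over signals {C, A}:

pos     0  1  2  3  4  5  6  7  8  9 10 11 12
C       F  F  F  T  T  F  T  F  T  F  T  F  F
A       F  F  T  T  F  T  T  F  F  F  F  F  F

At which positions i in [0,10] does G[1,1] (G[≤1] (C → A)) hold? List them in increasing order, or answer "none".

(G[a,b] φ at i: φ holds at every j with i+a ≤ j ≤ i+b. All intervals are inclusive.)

0, 1, 4, 5, 10

Evaluate at each i in [0,10]:
  i=0: ✓ (all of [1,1])
  i=1: ✓ (all of [2,2])
  i=2: ✗ (fails at j=3)
  i=3: ✗ (fails at j=4)
  i=4: ✓ (all of [5,5])
  i=5: ✓ (all of [6,6])
  i=6: ✗ (fails at j=7)
  i=7: ✗ (fails at j=8)
  i=8: ✗ (fails at j=9)
  i=9: ✗ (fails at j=10)
  i=10: ✓ (all of [11,11])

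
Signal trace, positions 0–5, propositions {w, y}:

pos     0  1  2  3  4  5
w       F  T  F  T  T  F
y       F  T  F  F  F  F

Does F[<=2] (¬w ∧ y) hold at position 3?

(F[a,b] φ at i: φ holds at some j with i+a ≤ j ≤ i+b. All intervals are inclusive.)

Check (¬w ∧ y) at each j in [3,5]:
  j=3: false
  j=4: false
  j=5: false
No position in the window satisfies it → formula fails.

No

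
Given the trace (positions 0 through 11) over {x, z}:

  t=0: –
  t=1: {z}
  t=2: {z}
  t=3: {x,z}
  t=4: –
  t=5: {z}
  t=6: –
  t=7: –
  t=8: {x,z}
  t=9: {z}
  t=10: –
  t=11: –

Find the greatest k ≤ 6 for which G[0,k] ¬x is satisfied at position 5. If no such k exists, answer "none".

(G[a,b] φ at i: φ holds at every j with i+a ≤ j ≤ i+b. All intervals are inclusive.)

2

¬x must hold from j=5 onward; find where it first fails.
  j=5: holds
  j=6: holds
  j=7: holds
  j=8: fails
Holds on [5,7], so largest k = 2.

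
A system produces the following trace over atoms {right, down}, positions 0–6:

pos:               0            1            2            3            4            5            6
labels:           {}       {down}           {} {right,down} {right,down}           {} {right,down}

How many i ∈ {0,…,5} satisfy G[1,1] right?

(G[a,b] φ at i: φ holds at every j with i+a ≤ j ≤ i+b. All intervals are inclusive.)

Evaluate at each i in [0,5]:
  i=0: ✗ (fails at j=1)
  i=1: ✗ (fails at j=2)
  i=2: ✓ (all of [3,3])
  i=3: ✓ (all of [4,4])
  i=4: ✗ (fails at j=5)
  i=5: ✓ (all of [6,6])
Positions where it holds: {2, 3, 5} → 3.

3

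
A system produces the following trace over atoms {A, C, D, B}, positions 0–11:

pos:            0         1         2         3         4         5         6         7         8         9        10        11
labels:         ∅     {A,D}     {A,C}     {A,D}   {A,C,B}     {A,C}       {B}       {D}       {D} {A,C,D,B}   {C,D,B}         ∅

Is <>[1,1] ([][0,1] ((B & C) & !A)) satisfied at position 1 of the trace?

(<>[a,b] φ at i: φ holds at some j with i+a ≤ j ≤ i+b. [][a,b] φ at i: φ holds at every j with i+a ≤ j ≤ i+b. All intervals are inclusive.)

Check [][0,1] ((B & C) & !A) at each j in [2,2]:
  j=2: fails at 2
No position in the window satisfies it → formula fails.

False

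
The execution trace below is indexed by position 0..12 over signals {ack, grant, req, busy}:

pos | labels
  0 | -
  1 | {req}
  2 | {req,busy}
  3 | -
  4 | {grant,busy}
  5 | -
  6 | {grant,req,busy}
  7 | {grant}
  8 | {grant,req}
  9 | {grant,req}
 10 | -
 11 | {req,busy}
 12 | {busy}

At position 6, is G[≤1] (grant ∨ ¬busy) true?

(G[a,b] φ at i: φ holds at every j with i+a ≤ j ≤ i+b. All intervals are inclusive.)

Check (grant ∨ ¬busy) at every j in [6,7]:
  j=6: true
  j=7: true
All positions satisfy it → formula holds.

Yes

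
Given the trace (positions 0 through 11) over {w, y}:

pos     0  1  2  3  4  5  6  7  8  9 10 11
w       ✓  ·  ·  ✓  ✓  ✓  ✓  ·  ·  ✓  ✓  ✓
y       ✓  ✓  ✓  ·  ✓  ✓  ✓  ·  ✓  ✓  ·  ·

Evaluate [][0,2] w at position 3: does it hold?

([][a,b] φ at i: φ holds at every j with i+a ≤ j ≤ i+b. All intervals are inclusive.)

Holds

Check w at every j in [3,5]:
  j=3: true
  j=4: true
  j=5: true
All positions satisfy it → formula holds.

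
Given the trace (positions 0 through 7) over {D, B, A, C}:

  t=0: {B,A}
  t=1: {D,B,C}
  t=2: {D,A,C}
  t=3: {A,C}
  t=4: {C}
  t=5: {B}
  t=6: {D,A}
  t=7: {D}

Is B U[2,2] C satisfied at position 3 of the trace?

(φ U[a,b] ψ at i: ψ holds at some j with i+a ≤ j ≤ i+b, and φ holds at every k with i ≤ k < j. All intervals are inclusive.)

No

Need some j in [5,5] with C, and B at every k in [3,j-1].
  j=5: C false.
No j in the window works → until fails.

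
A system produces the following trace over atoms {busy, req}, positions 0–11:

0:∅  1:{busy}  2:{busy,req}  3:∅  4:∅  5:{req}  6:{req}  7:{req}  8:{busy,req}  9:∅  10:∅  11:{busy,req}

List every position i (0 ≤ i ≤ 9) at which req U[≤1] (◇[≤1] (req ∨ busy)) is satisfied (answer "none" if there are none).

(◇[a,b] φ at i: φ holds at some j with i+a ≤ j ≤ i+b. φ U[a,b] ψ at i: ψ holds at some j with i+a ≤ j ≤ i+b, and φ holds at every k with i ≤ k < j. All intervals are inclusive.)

Evaluate at each i in [0,9]:
  i=0: ✓ (rhs at j=0)
  i=1: ✓ (rhs at j=1)
  i=2: ✓ (rhs at j=2)
  i=3: ✗ (lhs fails at k=3 before rhs at j=4)
  i=4: ✓ (rhs at j=4)
  i=5: ✓ (rhs at j=5)
  i=6: ✓ (rhs at j=6)
  i=7: ✓ (rhs at j=7)
  i=8: ✓ (rhs at j=8)
  i=9: ✗ (lhs fails at k=9 before rhs at j=10)

0, 1, 2, 4, 5, 6, 7, 8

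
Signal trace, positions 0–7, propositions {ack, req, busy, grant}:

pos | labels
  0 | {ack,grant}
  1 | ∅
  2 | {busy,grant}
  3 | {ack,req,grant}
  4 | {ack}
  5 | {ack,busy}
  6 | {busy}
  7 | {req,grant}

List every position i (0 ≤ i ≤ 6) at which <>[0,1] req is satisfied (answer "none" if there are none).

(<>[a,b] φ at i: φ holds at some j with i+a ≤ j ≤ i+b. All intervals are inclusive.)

2, 3, 6

Evaluate at each i in [0,6]:
  i=0: ✗ (none in [0,1])
  i=1: ✗ (none in [1,2])
  i=2: ✓ (witness j=3)
  i=3: ✓ (witness j=3)
  i=4: ✗ (none in [4,5])
  i=5: ✗ (none in [5,6])
  i=6: ✓ (witness j=7)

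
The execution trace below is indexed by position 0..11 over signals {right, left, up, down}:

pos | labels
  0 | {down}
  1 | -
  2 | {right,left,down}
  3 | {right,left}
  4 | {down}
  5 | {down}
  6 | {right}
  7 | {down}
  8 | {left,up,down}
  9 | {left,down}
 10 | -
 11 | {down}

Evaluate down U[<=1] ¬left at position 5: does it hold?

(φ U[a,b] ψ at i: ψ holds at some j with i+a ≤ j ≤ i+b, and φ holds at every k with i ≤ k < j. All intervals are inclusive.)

Need some j in [5,6] with ¬left, and down at every k in [5,j-1].
  j=5: ¬left holds; no prefix to check → satisfied.

Holds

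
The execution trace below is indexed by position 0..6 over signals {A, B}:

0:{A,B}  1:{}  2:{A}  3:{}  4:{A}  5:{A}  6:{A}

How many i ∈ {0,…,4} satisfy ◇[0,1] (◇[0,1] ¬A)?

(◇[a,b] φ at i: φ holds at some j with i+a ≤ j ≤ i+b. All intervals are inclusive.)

Evaluate at each i in [0,4]:
  i=0: ✓ (witness j=0)
  i=1: ✓ (witness j=1)
  i=2: ✓ (witness j=2)
  i=3: ✓ (witness j=3)
  i=4: ✗ (none in [4,5])
Positions where it holds: {0, 1, 2, 3} → 4.

4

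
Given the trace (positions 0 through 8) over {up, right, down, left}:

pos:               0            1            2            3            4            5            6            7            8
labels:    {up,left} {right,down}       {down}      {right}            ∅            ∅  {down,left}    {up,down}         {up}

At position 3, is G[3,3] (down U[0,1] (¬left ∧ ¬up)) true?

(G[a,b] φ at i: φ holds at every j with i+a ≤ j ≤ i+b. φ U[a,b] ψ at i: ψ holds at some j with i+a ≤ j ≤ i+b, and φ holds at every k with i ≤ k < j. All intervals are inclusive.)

Check (down U[0,1] (¬left ∧ ¬up)) at every j in [6,6]:
  j=6: fails
Fails at j=6 → formula fails.

False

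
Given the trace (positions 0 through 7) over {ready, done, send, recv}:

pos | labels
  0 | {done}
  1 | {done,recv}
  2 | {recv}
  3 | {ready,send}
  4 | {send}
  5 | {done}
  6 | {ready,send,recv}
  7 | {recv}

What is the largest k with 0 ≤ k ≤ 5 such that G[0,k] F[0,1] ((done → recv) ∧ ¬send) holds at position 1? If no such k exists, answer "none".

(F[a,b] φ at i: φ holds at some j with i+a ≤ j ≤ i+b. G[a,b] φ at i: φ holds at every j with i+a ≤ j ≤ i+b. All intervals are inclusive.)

1

F[0,1] ((done → recv) ∧ ¬send) must hold from j=1 onward; find where it first fails.
  j=1: holds
  j=2: holds
  j=3: fails
Holds on [1,2], so largest k = 1.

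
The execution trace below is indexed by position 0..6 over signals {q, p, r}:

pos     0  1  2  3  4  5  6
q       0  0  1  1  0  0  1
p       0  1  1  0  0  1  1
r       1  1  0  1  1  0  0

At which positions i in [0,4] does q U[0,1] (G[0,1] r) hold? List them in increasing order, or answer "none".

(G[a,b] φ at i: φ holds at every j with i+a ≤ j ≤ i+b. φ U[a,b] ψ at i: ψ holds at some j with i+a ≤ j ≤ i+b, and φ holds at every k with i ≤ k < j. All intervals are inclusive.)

Evaluate at each i in [0,4]:
  i=0: ✓ (rhs at j=0)
  i=1: ✗ (no rhs in [1,2])
  i=2: ✓ (rhs at j=3; lhs holds on [2,2])
  i=3: ✓ (rhs at j=3)
  i=4: ✗ (no rhs in [4,5])

0, 2, 3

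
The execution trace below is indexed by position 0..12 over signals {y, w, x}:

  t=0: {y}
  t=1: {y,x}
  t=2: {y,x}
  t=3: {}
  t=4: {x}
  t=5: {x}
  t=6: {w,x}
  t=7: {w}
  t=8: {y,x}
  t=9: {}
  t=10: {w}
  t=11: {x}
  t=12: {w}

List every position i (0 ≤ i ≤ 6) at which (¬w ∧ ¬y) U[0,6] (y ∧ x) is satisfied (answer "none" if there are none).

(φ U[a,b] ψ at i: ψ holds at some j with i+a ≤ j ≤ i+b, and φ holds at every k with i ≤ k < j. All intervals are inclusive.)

Evaluate at each i in [0,6]:
  i=0: ✗ (lhs fails at k=0 before rhs at j=1)
  i=1: ✓ (rhs at j=1)
  i=2: ✓ (rhs at j=2)
  i=3: ✗ (lhs fails at k=6 before rhs at j=8)
  i=4: ✗ (lhs fails at k=6 before rhs at j=8)
  i=5: ✗ (lhs fails at k=6 before rhs at j=8)
  i=6: ✗ (lhs fails at k=6 before rhs at j=8)

1, 2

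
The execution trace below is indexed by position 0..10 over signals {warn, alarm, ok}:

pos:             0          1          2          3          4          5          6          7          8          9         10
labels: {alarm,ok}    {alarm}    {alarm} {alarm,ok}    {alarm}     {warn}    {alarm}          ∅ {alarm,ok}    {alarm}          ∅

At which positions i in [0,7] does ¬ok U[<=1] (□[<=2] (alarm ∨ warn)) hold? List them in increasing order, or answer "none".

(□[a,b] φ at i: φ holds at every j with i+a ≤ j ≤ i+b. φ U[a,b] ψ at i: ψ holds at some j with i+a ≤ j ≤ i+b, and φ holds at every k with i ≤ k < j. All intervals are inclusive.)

Evaluate at each i in [0,7]:
  i=0: ✓ (rhs at j=0)
  i=1: ✓ (rhs at j=1)
  i=2: ✓ (rhs at j=2)
  i=3: ✓ (rhs at j=3)
  i=4: ✓ (rhs at j=4)
  i=5: ✗ (no rhs in [5,6])
  i=6: ✗ (no rhs in [6,7])
  i=7: ✗ (no rhs in [7,8])

0, 1, 2, 3, 4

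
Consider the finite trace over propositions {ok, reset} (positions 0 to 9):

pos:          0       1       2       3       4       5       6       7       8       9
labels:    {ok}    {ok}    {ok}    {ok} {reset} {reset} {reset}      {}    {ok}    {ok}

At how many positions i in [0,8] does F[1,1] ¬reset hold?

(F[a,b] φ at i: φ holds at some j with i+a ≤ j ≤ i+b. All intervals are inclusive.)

6

Evaluate at each i in [0,8]:
  i=0: ✓ (witness j=1)
  i=1: ✓ (witness j=2)
  i=2: ✓ (witness j=3)
  i=3: ✗ (none in [4,4])
  i=4: ✗ (none in [5,5])
  i=5: ✗ (none in [6,6])
  i=6: ✓ (witness j=7)
  i=7: ✓ (witness j=8)
  i=8: ✓ (witness j=9)
Positions where it holds: {0, 1, 2, 6, 7, 8} → 6.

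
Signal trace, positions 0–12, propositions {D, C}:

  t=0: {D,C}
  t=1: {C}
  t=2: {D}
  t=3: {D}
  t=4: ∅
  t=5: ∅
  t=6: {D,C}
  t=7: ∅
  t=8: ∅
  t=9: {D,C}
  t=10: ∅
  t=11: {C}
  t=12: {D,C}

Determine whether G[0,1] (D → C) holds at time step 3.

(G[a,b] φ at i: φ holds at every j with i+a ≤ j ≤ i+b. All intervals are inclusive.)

Check (D → C) at every j in [3,4]:
  j=3: antecedent true; consequent false → ✗
  j=4: antecedent false → ✓
Fails at j=3 → formula fails.

No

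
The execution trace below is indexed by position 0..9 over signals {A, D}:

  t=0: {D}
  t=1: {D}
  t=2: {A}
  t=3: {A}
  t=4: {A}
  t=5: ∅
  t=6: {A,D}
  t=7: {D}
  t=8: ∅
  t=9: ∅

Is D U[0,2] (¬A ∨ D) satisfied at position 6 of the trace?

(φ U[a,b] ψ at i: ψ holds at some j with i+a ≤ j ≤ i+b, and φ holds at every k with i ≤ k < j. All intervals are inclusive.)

Need some j in [6,8] with (¬A ∨ D), and D at every k in [6,j-1].
  j=6: (¬A ∨ D) holds; no prefix to check → satisfied.

Holds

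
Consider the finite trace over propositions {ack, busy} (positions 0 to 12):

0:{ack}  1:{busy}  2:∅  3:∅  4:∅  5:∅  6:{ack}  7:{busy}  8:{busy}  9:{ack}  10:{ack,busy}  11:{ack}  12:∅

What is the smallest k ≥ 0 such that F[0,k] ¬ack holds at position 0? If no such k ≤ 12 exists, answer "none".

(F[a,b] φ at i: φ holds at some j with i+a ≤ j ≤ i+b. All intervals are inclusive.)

Scan j = 0,1,… for ¬ack:
  j=0: fails
  j=1: holds
First hit at j=1, so smallest k = 1-0 = 1.

1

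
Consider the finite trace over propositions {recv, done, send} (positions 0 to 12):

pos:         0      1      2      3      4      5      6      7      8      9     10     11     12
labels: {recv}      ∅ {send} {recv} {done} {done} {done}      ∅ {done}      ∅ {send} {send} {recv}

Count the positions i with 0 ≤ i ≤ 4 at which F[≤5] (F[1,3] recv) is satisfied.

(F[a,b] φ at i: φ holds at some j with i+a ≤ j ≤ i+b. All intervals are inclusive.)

4

Evaluate at each i in [0,4]:
  i=0: ✓ (witness j=0)
  i=1: ✓ (witness j=1)
  i=2: ✓ (witness j=2)
  i=3: ✗ (none in [3,8])
  i=4: ✓ (witness j=9)
Positions where it holds: {0, 1, 2, 4} → 4.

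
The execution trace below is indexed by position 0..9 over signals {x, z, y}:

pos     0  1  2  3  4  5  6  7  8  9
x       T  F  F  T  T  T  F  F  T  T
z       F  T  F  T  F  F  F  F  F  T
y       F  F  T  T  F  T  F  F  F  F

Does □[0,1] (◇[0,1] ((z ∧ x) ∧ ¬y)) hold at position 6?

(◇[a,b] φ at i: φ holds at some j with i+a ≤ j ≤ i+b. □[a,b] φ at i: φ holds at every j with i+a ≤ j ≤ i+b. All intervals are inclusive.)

Check ◇[0,1] ((z ∧ x) ∧ ¬y) at every j in [6,7]:
  j=6: fails (none in [6,7])
  j=7: fails (none in [7,8])
Fails at j=6 → formula fails.

Does not hold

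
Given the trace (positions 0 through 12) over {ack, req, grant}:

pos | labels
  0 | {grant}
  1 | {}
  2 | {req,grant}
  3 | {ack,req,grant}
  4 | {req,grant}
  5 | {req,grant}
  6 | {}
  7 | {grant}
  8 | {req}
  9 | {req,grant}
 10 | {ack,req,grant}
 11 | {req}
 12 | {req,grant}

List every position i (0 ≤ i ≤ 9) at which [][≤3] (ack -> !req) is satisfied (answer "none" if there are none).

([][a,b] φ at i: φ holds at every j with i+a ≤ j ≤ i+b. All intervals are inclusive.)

Evaluate at each i in [0,9]:
  i=0: ✗ (fails at j=3)
  i=1: ✗ (fails at j=3)
  i=2: ✗ (fails at j=3)
  i=3: ✗ (fails at j=3)
  i=4: ✓ (all of [4,7])
  i=5: ✓ (all of [5,8])
  i=6: ✓ (all of [6,9])
  i=7: ✗ (fails at j=10)
  i=8: ✗ (fails at j=10)
  i=9: ✗ (fails at j=10)

4, 5, 6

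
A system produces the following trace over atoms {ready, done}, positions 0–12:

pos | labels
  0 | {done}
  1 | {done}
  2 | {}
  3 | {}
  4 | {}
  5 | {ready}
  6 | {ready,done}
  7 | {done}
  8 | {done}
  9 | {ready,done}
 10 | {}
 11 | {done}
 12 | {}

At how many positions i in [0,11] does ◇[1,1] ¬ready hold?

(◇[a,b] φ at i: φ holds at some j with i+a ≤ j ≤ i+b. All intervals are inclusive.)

9

Evaluate at each i in [0,11]:
  i=0: ✓ (witness j=1)
  i=1: ✓ (witness j=2)
  i=2: ✓ (witness j=3)
  i=3: ✓ (witness j=4)
  i=4: ✗ (none in [5,5])
  i=5: ✗ (none in [6,6])
  i=6: ✓ (witness j=7)
  i=7: ✓ (witness j=8)
  i=8: ✗ (none in [9,9])
  i=9: ✓ (witness j=10)
  i=10: ✓ (witness j=11)
  i=11: ✓ (witness j=12)
Positions where it holds: {0, 1, 2, 3, 6, 7, 9, 10, 11} → 9.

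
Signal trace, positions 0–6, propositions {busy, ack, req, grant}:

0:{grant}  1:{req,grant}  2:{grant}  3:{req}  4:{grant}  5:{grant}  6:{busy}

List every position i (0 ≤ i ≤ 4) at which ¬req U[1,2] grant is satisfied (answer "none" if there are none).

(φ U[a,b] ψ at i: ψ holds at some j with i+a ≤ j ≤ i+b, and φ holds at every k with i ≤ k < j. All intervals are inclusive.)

Evaluate at each i in [0,4]:
  i=0: ✓ (rhs at j=1; lhs holds on [0,0])
  i=1: ✗ (lhs fails at k=1 before rhs at j=2)
  i=2: ✗ (lhs fails at k=3 before rhs at j=4)
  i=3: ✗ (lhs fails at k=3 before rhs at j=4)
  i=4: ✓ (rhs at j=5; lhs holds on [4,4])

0, 4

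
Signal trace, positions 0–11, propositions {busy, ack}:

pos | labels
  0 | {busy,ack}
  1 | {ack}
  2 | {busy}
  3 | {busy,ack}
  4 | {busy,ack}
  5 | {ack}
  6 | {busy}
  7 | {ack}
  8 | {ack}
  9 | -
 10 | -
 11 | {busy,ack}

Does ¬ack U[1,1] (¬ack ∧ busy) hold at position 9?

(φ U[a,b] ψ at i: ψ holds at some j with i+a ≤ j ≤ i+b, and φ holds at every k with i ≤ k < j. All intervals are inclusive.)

Need some j in [10,10] with (¬ack ∧ busy), and ¬ack at every k in [9,j-1].
  j=10: (¬ack ∧ busy) false.
No j in the window works → until fails.

Does not hold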